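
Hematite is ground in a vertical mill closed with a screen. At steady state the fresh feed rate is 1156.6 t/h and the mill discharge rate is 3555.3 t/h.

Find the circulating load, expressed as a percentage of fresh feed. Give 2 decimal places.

CL = 207.39 %

Discharge = new feed + return, hence
R = M − F = 3555.3 − 1156.6 = 2398.7 t/h
CL = 100·R/F = 100·2398.7/1156.6 = 207.39 %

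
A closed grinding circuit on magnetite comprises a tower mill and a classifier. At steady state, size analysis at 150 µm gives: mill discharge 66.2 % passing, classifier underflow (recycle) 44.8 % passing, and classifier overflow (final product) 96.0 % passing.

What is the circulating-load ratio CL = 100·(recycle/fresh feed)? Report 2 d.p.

CL = 139.25 %

Let r = R/F. Size balance at 150 µm:
(1+r)d = ru + o → r = (o−d)/(d−u)
r = (96.0 − 66.2)/(66.2 − 44.8) = 29.8/21.4 = 1.3925
CL = 100·r = 139.25 %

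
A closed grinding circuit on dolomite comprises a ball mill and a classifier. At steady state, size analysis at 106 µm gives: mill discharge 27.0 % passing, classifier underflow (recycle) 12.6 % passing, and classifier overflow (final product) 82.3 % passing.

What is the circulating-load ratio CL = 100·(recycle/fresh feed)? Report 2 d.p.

Mass balance on the −106 µm fraction:
d + r·d = r·u + o → r(d−u) = o−d
r = (82.3 − 27.0)/(27.0 − 12.6) = 55.3/14.4 = 3.8403
CL = 100·r = 384.03 %

CL = 384.03 %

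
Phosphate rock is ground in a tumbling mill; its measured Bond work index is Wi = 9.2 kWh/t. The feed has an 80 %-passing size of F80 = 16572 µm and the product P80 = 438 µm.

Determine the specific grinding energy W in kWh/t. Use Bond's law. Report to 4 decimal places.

W_Bond = 10·Wi·(1/√P₈₀ − 1/√F₈₀)
1/√438 = 0.047782;  1/√16572 = 0.007768
W = 10·9.2·(0.047782 − 0.007768) = 3.6813 kWh/t

W = 3.6813 kWh/t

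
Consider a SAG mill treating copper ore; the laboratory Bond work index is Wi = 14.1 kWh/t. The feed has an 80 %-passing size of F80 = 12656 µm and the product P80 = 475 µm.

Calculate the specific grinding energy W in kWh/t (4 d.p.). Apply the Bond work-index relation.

Bond: W = 10·Wi·(1/√P80 − 1/√F80)
1/√475 = 0.045883;  1/√12656 = 0.008889
W = 10·14.1·(0.045883 − 0.008889) = 5.2162 kWh/t

W = 5.2162 kWh/t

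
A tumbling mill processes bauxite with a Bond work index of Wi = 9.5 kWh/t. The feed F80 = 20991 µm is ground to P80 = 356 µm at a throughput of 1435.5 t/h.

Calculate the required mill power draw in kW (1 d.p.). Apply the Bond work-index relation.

W = 10 Wi (P80^-0.5 − F80^-0.5)
W = 10·9.5·(1/√356 − 1/√20991) = 10·9.5·(0.046098) = 4.3793 kWh/t
P_mill = W·ṁ = 4.3793·1435.5 = 6286.5 kW

P = 6286.5 kW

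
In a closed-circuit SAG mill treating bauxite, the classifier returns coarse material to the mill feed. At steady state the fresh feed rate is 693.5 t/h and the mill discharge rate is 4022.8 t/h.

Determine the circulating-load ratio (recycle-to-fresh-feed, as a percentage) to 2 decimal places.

CL = 480.07 %

Discharge = new feed + return, hence
R = M − F = 4022.8 − 693.5 = 3329.3 t/h
CL = 100·R/F = 100·3329.3/693.5 = 480.07 %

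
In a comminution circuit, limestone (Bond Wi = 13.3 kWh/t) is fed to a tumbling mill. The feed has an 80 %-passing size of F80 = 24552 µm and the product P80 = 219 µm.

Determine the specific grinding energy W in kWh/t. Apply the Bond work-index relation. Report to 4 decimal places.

W_Bond = 10·Wi·(1/√P₈₀ − 1/√F₈₀)
1/√219 = 0.067574;  1/√24552 = 0.006382
W = 10·13.3·(0.067574 − 0.006382) = 8.1385 kWh/t

W = 8.1385 kWh/t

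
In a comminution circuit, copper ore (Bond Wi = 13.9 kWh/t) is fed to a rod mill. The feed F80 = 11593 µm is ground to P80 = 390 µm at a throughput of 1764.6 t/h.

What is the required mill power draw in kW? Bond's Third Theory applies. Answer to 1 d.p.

P = 10142.2 kW

W = 10·Wi·[P80^(−½) − F80^(−½)]
W = 10·13.9·(1/√390 − 1/√11593) = 10·13.9·(0.041349) = 5.7476 kWh/t
Mill draw = 5.7476 × 1764.6 = 10142.2 kW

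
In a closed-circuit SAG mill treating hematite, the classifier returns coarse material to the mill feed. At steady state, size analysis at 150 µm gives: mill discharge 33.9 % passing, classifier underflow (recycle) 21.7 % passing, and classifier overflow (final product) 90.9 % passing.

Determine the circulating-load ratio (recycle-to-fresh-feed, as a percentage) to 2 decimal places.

CL = 467.21 %

Balance %-passing 150 µm (r = R/F):
(1+r)·d = r·u + o ⇒ r = (o−d)/(d−u)
r = (90.9 − 33.9)/(33.9 − 21.7) = 57.0/12.2 = 4.6721
CL = 100·r = 467.21 %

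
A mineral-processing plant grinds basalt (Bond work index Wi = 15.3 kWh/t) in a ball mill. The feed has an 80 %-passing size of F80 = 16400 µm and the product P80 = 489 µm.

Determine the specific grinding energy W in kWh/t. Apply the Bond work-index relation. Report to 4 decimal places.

W = 5.7242 kWh/t

W = 10·Wi·[P80^(−½) − F80^(−½)]
1/√489 = 0.045222;  1/√16400 = 0.007809
W = 10·15.3·(0.045222 − 0.007809) = 5.7242 kWh/t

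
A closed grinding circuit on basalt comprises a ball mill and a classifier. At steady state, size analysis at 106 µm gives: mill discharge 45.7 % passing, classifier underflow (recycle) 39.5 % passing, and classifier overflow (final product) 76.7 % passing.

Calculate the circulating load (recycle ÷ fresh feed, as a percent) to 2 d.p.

CL = 500.00 %

Let r = R/F. Size balance at 106 µm:
r = (o − d)/(d − u)
r = (76.7 − 45.7)/(45.7 − 39.5) = 31.0/6.2 = 5.0000
CL = 100·r = 500.00 %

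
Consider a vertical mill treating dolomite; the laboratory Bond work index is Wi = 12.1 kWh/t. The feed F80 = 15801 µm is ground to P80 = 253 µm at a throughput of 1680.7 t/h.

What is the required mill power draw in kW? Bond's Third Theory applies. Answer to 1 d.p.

W_Bond = 10·Wi·(1/√P₈₀ − 1/√F₈₀)
W = 10·12.1·(1/√253 − 1/√15801) = 10·12.1·(0.054914) = 6.6446 kWh/t
P = W·T = 6.6446·1680.7 = 11167.6 kW

P = 11167.6 kW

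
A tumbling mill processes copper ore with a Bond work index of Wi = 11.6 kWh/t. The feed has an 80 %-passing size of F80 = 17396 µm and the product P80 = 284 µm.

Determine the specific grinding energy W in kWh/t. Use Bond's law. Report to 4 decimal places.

W = 6.0038 kWh/t

W_Bond = 10·Wi·(1/√P₈₀ − 1/√F₈₀)
1/√284 = 0.059339;  1/√17396 = 0.007582
W = 10·11.6·(0.059339 − 0.007582) = 6.0038 kWh/t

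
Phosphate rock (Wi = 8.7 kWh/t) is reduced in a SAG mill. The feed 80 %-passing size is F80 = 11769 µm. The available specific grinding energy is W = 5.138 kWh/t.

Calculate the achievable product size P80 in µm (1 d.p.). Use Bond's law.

W = 10·Wi·(P80^(-½) − F80^(-½))
⇒ 1/√P80 = W/(10 Wi) + 1/√F80
  = 5.1380/(10·8.7) + 1/√11769 = 0.059057 + 0.009218 = 0.068275
P80 = (1/0.068275)² = 14.6466² = 214.52 µm

P80 = 214.5 µm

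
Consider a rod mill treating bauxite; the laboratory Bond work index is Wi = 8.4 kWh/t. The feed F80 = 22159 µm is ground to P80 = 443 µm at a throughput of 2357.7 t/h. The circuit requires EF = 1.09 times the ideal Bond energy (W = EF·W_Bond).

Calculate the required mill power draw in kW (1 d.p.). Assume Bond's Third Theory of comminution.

W = 10·Wi·(P80^(-½) − F80^(-½))
W = 10·8.4·(1/√443 − 1/√22159) = 10·8.4·(0.040794) = 3.4267 kWh/t
With EF = 1.09: W = 3.4267·1.09 = 3.7351 kWh/t
Mill draw = 3.7351 × 2357.7 = 8806.2 kW

P = 8806.2 kW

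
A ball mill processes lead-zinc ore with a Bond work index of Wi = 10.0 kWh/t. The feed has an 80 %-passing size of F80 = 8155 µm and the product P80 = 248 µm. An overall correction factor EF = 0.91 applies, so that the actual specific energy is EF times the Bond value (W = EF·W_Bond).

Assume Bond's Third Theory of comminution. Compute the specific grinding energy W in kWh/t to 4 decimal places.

W = 4.7708 kWh/t

W = 10 Wi (P80^-0.5 − F80^-0.5)
1/√248 = 0.063500;  1/√8155 = 0.011074
W = 10·10.0·(0.063500 − 0.011074) = 5.2426 kWh/t
W_actual = 0.91 × 5.2426 = 4.7708 kWh/t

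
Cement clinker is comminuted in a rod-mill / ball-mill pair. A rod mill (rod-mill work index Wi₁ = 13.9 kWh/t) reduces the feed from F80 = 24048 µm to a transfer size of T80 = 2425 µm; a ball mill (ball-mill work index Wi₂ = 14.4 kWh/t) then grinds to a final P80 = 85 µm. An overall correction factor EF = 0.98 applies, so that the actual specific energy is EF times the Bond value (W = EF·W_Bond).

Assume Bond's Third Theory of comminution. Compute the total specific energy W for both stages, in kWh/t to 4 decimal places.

W = 14.3287 kWh/t

W = 10 Wi / √P80 − 10 Wi / √F80
Stage 1 (24048→2425 µm, Wi₁=13.9): W₁ = 10·13.9·(0.020307 − 0.006449) = 1.9263 kWh/t
Stage 2 (2425→85 µm, Wi₂=14.4): W₂ = 10·14.4·(0.108465 − 0.020307) = 12.6948 kWh/t
W = W₁ + W₂ = 1.9263 + 12.6948 = 14.6211 kWh/t
Corrected W = EF·W_Bond = 0.98·14.6211 = 14.3287 kWh/t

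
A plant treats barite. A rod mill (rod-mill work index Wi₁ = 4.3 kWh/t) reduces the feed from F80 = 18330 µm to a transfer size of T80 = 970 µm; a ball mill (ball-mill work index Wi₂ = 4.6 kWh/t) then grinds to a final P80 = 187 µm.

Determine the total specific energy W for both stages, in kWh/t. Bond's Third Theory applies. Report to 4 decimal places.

W = 2.9499 kWh/t

Bond:  W = 10 Wi (1/√P − 1/√F)
Stage 1 (18330→970 µm, Wi₁=4.3): W₁ = 10·4.3·(0.032108 − 0.007386) = 1.0630 kWh/t
Stage 2 (970→187 µm, Wi₂=4.6): W₂ = 10·4.6·(0.073127 − 0.032108) = 1.8869 kWh/t
W = W₁ + W₂ = 1.0630 + 1.8869 = 2.9499 kWh/t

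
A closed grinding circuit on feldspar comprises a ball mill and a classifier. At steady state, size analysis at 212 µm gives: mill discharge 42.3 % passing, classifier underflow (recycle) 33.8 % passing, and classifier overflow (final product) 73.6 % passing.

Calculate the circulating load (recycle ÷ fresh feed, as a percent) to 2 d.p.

CL = 368.24 %

Two-product formula at 212 µm:
d + r·d = r·u + o → r(d−u) = o−d
r = (73.6 − 42.3)/(42.3 − 33.8) = 31.3/8.5 = 3.6824
CL = 100·r = 368.24 %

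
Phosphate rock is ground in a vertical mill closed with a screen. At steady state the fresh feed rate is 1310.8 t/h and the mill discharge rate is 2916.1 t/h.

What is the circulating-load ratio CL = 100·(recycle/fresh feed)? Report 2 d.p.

CL = 122.47 %

Steady state: M = F + R.
R = M − F = 2916.1 − 1310.8 = 1605.3 t/h
CL = 100·R/F = 100·1605.3/1310.8 = 122.47 %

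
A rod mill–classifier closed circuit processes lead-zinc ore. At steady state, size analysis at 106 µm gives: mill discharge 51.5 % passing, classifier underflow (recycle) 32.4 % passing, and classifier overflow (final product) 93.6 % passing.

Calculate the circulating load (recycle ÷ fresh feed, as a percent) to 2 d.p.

Mass balance on the −106 µm fraction:
d + r·d = r·u + o → r(d−u) = o−d
r = (93.6 − 51.5)/(51.5 − 32.4) = 42.1/19.1 = 2.2042
CL = 100·r = 220.42 %

CL = 220.42 %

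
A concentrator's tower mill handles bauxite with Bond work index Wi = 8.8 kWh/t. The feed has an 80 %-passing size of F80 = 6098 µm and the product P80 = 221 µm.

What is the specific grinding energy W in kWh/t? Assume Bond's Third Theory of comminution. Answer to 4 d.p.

W = 4.7926 kWh/t

W = 10 Wi (1/√P80 − 1/√F80)  [Bond]
1/√221 = 0.067267;  1/√6098 = 0.012806
W = 10·8.8·(0.067267 − 0.012806) = 4.7926 kWh/t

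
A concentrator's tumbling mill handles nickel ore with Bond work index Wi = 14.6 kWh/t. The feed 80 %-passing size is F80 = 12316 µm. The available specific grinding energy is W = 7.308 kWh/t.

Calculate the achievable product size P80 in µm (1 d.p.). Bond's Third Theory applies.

P80 = 286.6 µm

W = 10 Wi (1/√P80 − 1/√F80)  [Bond]
P80^(−½) = W/(10 Wi) + F80^(−½)
  = 7.3080/(10·14.6) + 1/√12316 = 0.050055 + 0.009011 = 0.059066
P80 = (1/0.059066)² = 16.9303² = 286.64 µm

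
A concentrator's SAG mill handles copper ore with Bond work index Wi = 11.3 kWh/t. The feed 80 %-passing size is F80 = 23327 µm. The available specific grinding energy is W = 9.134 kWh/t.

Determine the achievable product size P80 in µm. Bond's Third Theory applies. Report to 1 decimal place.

W = 10·Wi·[P80^(−½) − F80^(−½)]
1/√P80 = 1/√F80 + W/(10·Wi)
  = 9.1340/(10·11.3) + 1/√23327 = 0.080832 + 0.006547 = 0.087379
P80 = (1/0.087379)² = 11.4444² = 130.97 µm

P80 = 131.0 µm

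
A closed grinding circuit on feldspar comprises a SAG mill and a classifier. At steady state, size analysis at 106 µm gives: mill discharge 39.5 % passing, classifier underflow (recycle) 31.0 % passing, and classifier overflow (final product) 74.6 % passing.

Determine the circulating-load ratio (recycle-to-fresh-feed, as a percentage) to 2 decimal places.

Two-product formula at 106 µm:
Fd + Rd = Ru + Fo ⇒ R/F = (o−d)/(d−u)
r = (74.6 − 39.5)/(39.5 − 31.0) = 35.1/8.5 = 4.1294
CL = 100·r = 412.94 %

CL = 412.94 %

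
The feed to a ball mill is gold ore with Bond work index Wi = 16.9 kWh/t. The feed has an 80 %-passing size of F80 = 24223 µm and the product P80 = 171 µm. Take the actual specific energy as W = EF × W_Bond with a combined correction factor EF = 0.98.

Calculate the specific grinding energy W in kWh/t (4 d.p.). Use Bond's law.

W = 11.6011 kWh/t

W = 10 Wi (P80^-0.5 − F80^-0.5)
1/√171 = 0.076472;  1/√24223 = 0.006425
W = 10·16.9·(0.076472 − 0.006425) = 11.8379 kWh/t
With EF = 0.98: W = 11.8379·0.98 = 11.6011 kWh/t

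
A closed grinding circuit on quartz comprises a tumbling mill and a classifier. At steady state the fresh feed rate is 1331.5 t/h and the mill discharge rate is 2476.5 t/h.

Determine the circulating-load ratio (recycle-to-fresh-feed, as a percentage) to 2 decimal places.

Discharge = new feed + return, hence
R = M − F = 2476.5 − 1331.5 = 1145.0 t/h
CL = 100·R/F = 100·1145.0/1331.5 = 85.99 %

CL = 85.99 %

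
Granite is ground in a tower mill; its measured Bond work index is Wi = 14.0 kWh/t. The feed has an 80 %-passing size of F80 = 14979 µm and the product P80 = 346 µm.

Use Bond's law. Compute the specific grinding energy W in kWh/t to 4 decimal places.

Bond: W = 10·Wi·(1/√P80 − 1/√F80)
1/√346 = 0.053760;  1/√14979 = 0.008171
W = 10·14.0·(0.053760 − 0.008171) = 6.3826 kWh/t

W = 6.3826 kWh/t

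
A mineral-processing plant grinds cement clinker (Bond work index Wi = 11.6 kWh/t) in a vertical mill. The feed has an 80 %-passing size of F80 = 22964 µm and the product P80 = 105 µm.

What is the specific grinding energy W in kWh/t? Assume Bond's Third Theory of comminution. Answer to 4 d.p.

W = 10·Wi·[P80^(−½) − F80^(−½)]
1/√105 = 0.097590;  1/√22964 = 0.006599
W = 10·11.6·(0.097590 − 0.006599) = 10.5550 kWh/t

W = 10.5550 kWh/t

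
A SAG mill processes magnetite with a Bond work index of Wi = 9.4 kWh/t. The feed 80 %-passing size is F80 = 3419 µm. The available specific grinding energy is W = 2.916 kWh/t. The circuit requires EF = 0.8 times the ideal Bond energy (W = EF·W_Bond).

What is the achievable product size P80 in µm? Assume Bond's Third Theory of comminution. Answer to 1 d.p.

Bond:  W = 10 Wi (1/√P − 1/√F)
W_Bond = W / EF = 2.916 / 0.8 = 3.6450 kWh/t
1/√P80 = 1/√F80 + W_Bond/(10·Wi)
  = 3.6450/(10·9.4) + 1/√3419 = 0.038777 + 0.017102 = 0.055879
P80 = (1/0.055879)² = 17.8959² = 320.26 µm

P80 = 320.3 µm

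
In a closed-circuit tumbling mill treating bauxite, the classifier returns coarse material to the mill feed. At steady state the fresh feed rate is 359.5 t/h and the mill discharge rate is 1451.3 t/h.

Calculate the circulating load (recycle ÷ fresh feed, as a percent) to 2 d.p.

CL = 303.70 %

Mill node: discharge = fresh + recycle.
R = M − F = 1451.3 − 359.5 = 1091.8 t/h
CL = 100·R/F = 100·1091.8/359.5 = 303.70 %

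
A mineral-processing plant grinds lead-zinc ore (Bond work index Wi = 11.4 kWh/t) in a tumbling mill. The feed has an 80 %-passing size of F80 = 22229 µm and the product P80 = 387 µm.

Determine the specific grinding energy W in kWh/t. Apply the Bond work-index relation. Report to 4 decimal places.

W_Bond = 10·Wi·(1/√P₈₀ − 1/√F₈₀)
1/√387 = 0.050833;  1/√22229 = 0.006707
W = 10·11.4·(0.050833 − 0.006707) = 5.0303 kWh/t

W = 5.0303 kWh/t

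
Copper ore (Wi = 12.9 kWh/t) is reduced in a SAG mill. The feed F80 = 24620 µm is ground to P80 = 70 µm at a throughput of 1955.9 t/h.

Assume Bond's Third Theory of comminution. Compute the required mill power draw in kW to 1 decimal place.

W = 10 Wi / √P80 − 10 Wi / √F80
W = 10·12.9·(1/√70 − 1/√24620) = 10·12.9·(0.113150) = 14.5963 kWh/t
Power = W × throughput = 14.5963 kWh/t × 1955.9 t/h = 28548.9 kW

P = 28548.9 kW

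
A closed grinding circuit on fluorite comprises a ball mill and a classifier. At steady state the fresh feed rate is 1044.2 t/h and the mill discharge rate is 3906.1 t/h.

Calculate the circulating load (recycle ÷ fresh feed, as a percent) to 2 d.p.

CL = 274.08 %

Steady state: M = F + R.
R = M − F = 3906.1 − 1044.2 = 2861.9 t/h
CL = 100·R/F = 100·2861.9/1044.2 = 274.08 %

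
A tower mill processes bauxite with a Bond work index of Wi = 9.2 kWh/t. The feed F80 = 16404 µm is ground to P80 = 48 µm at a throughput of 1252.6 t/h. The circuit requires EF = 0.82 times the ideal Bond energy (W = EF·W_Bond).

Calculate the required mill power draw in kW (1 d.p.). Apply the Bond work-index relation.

P = 12901.5 kW

W = 10 Wi / √P80 − 10 Wi / √F80
W = 10·9.2·(1/√48 − 1/√16404) = 10·9.2·(0.136530) = 12.5607 kWh/t
W_actual = 0.82 × 12.5607 = 10.2998 kWh/t
P_mill = W·ṁ = 10.2998·1252.6 = 12901.5 kW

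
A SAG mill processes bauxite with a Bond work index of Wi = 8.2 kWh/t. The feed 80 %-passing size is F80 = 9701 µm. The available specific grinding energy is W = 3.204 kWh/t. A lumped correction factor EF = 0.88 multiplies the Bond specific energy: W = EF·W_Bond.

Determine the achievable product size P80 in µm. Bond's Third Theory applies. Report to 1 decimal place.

W = 10·Wi·(P80^(-½) − F80^(-½))
W_Bond = W / EF = 3.204 / 0.88 = 3.6409 kWh/t
1/√P80 = 1/√F80 + W_Bond/(10·Wi)
  = 3.6409/(10·8.2) + 1/√9701 = 0.044401 + 0.010153 = 0.054554
P80 = (1/0.054554)² = 18.3304² = 336.00 µm

P80 = 336.0 µm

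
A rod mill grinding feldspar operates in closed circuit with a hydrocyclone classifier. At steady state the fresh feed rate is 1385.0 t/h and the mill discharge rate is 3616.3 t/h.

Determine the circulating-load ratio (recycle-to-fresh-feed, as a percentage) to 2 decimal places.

M = F + R at steady state, so:
R = M − F = 3616.3 − 1385.0 = 2231.3 t/h
CL = 100·R/F = 100·2231.3/1385.0 = 161.10 %

CL = 161.10 %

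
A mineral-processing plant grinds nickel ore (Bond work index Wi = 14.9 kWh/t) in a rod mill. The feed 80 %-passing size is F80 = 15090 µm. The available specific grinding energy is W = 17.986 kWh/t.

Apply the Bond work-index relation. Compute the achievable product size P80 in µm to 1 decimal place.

W = 10·Wi·[P80^(−½) − F80^(−½)]
⇒ 1/√P80 = W/(10 Wi) + 1/√F80
  = 17.9860/(10·14.9) + 1/√15090 = 0.120711 + 0.008141 = 0.128852
P80 = (1/0.128852)² = 7.7608² = 60.23 µm

P80 = 60.2 µm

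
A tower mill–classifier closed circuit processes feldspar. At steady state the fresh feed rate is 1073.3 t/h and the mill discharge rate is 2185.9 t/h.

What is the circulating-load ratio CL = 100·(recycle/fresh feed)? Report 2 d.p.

CL = 103.66 %

Mill node: discharge = fresh + recycle.
R = M − F = 2185.9 − 1073.3 = 1112.6 t/h
CL = 100·R/F = 100·1112.6/1073.3 = 103.66 %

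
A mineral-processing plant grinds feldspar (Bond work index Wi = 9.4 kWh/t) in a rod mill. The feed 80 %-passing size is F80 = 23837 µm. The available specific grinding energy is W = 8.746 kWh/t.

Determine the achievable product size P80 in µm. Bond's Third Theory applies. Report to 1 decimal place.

Bond:  W = 10 Wi (1/√P − 1/√F)
1/√P80 = 1/√F80 + W/(10·Wi)
  = 8.7460/(10·9.4) + 1/√23837 = 0.093043 + 0.006477 = 0.099520
P80 = (1/0.099520)² = 10.0483² = 100.97 µm

P80 = 101.0 µm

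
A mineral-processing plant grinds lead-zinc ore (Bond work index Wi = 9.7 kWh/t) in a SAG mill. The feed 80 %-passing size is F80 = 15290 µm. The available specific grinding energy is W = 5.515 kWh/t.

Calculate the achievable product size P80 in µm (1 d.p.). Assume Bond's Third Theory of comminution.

P80 = 237.1 µm

W = 10 Wi (P80^-0.5 − F80^-0.5)
P80^-0.5 = F80^-0.5 + W/(10 Wi)
  = 5.5150/(10·9.7) + 1/√15290 = 0.056856 + 0.008087 = 0.064943
P80 = (1/0.064943)² = 15.3982² = 237.10 µm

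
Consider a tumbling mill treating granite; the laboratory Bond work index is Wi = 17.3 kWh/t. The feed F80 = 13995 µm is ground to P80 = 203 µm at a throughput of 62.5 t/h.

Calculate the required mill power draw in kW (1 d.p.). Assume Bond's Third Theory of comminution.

W_Bond = 10·Wi·(1/√P₈₀ − 1/√F₈₀)
W = 10·17.3·(1/√203 − 1/√13995) = 10·17.3·(0.061733) = 10.6798 kWh/t
Mill draw = 10.6798 × 62.5 = 667.5 kW

P = 667.5 kW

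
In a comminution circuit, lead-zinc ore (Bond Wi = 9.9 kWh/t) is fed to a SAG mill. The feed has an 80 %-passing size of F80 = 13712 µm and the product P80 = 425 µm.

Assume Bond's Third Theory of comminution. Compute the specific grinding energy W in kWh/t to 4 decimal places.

Bond:  W = 10 Wi (1/√P − 1/√F)
1/√425 = 0.048507;  1/√13712 = 0.008540
W = 10·9.9·(0.048507 − 0.008540) = 3.9568 kWh/t

W = 3.9568 kWh/t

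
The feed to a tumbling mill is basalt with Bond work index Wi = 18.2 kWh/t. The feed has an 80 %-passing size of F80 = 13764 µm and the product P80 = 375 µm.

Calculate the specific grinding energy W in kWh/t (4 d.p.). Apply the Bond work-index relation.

W = 10·Wi·(P80^(-½) − F80^(-½))
1/√375 = 0.051640;  1/√13764 = 0.008524
W = 10·18.2·(0.051640 − 0.008524) = 7.8471 kWh/t

W = 7.8471 kWh/t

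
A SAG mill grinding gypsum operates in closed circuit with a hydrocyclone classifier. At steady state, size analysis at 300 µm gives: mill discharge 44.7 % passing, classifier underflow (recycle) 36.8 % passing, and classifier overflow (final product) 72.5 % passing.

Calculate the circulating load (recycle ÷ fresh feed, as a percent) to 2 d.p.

Let r = R/F. Size balance at 300 µm:
(1+r)·d = r·u + o ⇒ r = (o−d)/(d−u)
r = (72.5 − 44.7)/(44.7 − 36.8) = 27.8/7.9 = 3.5190
CL = 100·r = 351.90 %

CL = 351.90 %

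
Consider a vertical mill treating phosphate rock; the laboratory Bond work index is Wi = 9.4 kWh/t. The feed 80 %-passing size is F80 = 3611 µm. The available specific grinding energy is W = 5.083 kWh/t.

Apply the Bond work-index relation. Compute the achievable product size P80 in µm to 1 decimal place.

Bond: W = 10·Wi·(1/√P80 − 1/√F80)
1/√P80 = 1/√F80 + W/(10·Wi)
  = 5.0830/(10·9.4) + 1/√3611 = 0.054074 + 0.016641 = 0.070716
P80 = (1/0.070716)² = 14.1411² = 199.97 µm

P80 = 200.0 µm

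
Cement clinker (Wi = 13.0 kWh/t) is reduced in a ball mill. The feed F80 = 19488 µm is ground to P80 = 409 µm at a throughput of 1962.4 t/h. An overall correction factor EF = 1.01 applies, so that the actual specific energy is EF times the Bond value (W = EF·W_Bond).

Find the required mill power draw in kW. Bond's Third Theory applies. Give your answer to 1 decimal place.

Bond:  W = 10 Wi (1/√P − 1/√F)
W = 10·13.0·(1/√409 − 1/√19488) = 10·13.0·(0.042283) = 5.4969 kWh/t
Corrected W = EF·W_Bond = 1.01·5.4969 = 5.5518 kWh/t
P = W·T = 5.5518·1962.4 = 10894.9 kW

P = 10894.9 kW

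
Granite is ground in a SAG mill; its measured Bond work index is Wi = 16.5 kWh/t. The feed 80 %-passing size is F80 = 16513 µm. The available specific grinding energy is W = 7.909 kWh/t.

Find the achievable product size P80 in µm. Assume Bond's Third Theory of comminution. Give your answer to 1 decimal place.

P80 = 322.1 µm

W = 10 Wi (P80^-0.5 − F80^-0.5)
1/√P80 = 1/√F80 + W/(10·Wi)
  = 7.9090/(10·16.5) + 1/√16513 = 0.047933 + 0.007782 = 0.055715
P80 = (1/0.055715)² = 17.9484² = 322.15 µm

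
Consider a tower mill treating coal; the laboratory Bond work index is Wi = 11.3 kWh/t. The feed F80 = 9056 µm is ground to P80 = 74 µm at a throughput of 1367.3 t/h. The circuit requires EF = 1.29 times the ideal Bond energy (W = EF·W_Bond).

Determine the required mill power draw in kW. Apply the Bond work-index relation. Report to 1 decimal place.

P = 21075.1 kW

W = 10 Wi (P80^-0.5 − F80^-0.5)
W = 10·11.3·(1/√74 − 1/√9056) = 10·11.3·(0.105739) = 11.9485 kWh/t
Corrected W = EF·W_Bond = 1.29·11.9485 = 15.4136 kWh/t
Power = W × throughput = 15.4136 kWh/t × 1367.3 t/h = 21075.1 kW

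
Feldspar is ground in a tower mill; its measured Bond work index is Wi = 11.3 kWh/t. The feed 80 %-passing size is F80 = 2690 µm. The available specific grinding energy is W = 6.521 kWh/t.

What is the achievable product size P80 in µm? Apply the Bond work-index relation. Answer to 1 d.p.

W = 10 Wi (P80^-0.5 − F80^-0.5)
⇒ 1/√P80 = W/(10·Wi) + 1/√F80
  = 6.5210/(10·11.3) + 1/√2690 = 0.057708 + 0.019281 = 0.076989
P80 = (1/0.076989)² = 12.9889² = 168.71 µm

P80 = 168.7 µm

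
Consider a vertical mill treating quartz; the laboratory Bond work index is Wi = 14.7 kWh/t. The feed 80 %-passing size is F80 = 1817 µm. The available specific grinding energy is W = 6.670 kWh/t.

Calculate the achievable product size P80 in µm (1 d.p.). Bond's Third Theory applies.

W = 10 Wi (P80^-0.5 − F80^-0.5)
P80^(−½) = W/(10 Wi) + F80^(−½)
  = 6.6700/(10·14.7) + 1/√1817 = 0.045374 + 0.023460 = 0.068834
P80 = (1/0.068834)² = 14.5277² = 211.06 µm

P80 = 211.1 µm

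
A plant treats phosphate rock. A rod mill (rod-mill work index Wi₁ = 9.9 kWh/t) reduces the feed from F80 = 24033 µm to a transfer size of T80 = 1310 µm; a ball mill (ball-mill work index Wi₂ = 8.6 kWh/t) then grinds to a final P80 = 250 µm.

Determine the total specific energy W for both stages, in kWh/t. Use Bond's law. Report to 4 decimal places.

W = 10 Wi (1/√P80 − 1/√F80)  [Bond]
Stage 1 (24033→1310 µm, Wi₁=9.9): W₁ = 10·9.9·(0.027629 − 0.006451) = 2.0967 kWh/t
Stage 2 (1310→250 µm, Wi₂=8.6): W₂ = 10·8.6·(0.063246 − 0.027629) = 3.0630 kWh/t
W = W₁ + W₂ = 2.0967 + 3.0630 = 5.1597 kWh/t

W = 5.1597 kWh/t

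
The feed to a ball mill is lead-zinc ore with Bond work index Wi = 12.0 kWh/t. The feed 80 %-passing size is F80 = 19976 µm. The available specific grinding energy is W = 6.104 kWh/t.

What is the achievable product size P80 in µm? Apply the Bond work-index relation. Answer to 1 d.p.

P80 = 297.9 µm

Bond: W = 10·Wi·(1/√P80 − 1/√F80)
⇒ 1/√P80 = W/(10·Wi) + 1/√F80
  = 6.1040/(10·12.0) + 1/√19976 = 0.050867 + 0.007075 = 0.057942
P80 = (1/0.057942)² = 17.2586² = 297.86 µm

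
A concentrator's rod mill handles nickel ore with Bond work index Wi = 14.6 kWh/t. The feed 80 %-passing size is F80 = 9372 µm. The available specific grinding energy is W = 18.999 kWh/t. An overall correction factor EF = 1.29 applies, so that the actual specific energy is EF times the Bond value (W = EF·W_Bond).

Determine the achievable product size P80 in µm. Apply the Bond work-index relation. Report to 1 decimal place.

Bond:  W = 10 Wi (1/√P − 1/√F)
W_Bond = W / EF = 18.999 / 1.29 = 14.7279 kWh/t
P80^(−½) = W_Bond/(10 Wi) + F80^(−½)
  = 14.7279/(10·14.6) + 1/√9372 = 0.100876 + 0.010330 = 0.111206
P80 = (1/0.111206)² = 8.9923² = 80.86 µm

P80 = 80.9 µm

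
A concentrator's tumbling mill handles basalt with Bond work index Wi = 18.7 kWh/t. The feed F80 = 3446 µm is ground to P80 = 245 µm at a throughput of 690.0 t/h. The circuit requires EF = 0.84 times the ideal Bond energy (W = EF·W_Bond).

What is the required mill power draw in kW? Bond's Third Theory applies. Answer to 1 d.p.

Bond: W = 10·Wi·(1/√P80 − 1/√F80)
W = 10·18.7·(1/√245 − 1/√3446) = 10·18.7·(0.046853) = 8.7614 kWh/t
With EF = 0.84: W = 8.7614·0.84 = 7.3596 kWh/t
P = W·T = 7.3596·690.0 = 5078.1 kW

P = 5078.1 kW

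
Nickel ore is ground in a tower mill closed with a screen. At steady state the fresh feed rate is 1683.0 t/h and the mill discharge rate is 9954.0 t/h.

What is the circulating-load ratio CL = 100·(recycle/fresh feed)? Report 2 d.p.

CL = 491.44 %

M = F + R at steady state, so:
R = M − F = 9954.0 − 1683.0 = 8271.0 t/h
CL = 100·R/F = 100·8271.0/1683.0 = 491.44 %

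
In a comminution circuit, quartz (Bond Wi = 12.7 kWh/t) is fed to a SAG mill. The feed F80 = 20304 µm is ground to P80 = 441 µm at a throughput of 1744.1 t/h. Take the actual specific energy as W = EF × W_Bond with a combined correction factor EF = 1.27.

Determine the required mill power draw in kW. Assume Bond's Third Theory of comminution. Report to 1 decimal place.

P = 11421.3 kW

Bond: W = 10·Wi·(1/√P80 − 1/√F80)
W = 10·12.7·(1/√441 − 1/√20304) = 10·12.7·(0.040601) = 5.1563 kWh/t
Apply correction: 5.1563 × 1.27 = 6.5486 kWh/t
P = W·T = 6.5486·1744.1 = 11421.3 kW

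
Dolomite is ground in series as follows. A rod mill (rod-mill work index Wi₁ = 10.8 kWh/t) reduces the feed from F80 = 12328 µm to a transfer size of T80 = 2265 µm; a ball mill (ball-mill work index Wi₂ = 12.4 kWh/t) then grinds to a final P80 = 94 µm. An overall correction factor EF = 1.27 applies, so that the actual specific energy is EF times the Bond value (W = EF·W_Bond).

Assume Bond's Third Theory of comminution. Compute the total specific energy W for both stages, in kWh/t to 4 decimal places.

W_Bond = 10·Wi·(1/√P₈₀ − 1/√F₈₀)
Stage 1 (12328→2265 µm, Wi₁=10.8): W₁ = 10·10.8·(0.021012 − 0.009006) = 1.2966 kWh/t
Stage 2 (2265→94 µm, Wi₂=12.4): W₂ = 10·12.4·(0.103142 − 0.021012) = 10.1841 kWh/t
W = W₁ + W₂ = 1.2966 + 10.1841 = 11.4807 kWh/t
Corrected W = EF·W_Bond = 1.27·11.4807 = 14.5805 kWh/t

W = 14.5805 kWh/t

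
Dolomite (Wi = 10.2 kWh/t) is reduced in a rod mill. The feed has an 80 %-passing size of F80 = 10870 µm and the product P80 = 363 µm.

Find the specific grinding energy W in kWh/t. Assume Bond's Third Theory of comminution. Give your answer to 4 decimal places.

Bond: W = 10·Wi·(1/√P80 − 1/√F80)
1/√363 = 0.052486;  1/√10870 = 0.009591
W = 10·10.2·(0.052486 − 0.009591) = 4.3753 kWh/t

W = 4.3753 kWh/t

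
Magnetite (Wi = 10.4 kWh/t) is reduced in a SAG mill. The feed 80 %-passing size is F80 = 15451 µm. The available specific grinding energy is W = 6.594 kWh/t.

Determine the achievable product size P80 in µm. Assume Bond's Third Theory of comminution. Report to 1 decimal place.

P80 = 195.9 µm

W = 10·Wi·(P80^(-½) − F80^(-½))
1/√P80 = 1/√F80 + W/(10·Wi)
  = 6.5940/(10·10.4) + 1/√15451 = 0.063404 + 0.008045 = 0.071449
P80 = (1/0.071449)² = 13.9960² = 195.89 µm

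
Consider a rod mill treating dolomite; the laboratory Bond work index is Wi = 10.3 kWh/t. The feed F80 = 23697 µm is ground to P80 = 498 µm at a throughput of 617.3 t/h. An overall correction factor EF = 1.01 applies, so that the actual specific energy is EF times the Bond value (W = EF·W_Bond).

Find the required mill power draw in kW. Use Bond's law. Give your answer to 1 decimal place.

P = 2460.5 kW

W_Bond = 10·Wi·(1/√P₈₀ − 1/√F₈₀)
W = 10·10.3·(1/√498 − 1/√23697) = 10·10.3·(0.038315) = 3.9464 kWh/t
Corrected W = EF·W_Bond = 1.01·3.9464 = 3.9859 kWh/t
P_mill = W·ṁ = 3.9859·617.3 = 2460.5 kW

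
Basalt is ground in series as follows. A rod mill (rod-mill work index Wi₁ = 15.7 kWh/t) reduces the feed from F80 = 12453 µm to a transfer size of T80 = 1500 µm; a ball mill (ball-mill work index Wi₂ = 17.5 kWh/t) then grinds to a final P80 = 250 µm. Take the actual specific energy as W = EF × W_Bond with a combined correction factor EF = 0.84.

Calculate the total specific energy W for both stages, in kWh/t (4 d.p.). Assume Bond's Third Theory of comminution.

Bond: W = 10·Wi·(1/√P80 − 1/√F80)
Stage 1 (12453→1500 µm, Wi₁=15.7): W₁ = 10·15.7·(0.025820 − 0.008961) = 2.6468 kWh/t
Stage 2 (1500→250 µm, Wi₂=17.5): W₂ = 10·17.5·(0.063246 − 0.025820) = 6.5495 kWh/t
W = W₁ + W₂ = 2.6468 + 6.5495 = 9.1963 kWh/t
W_actual = 0.84 × 9.1963 = 7.7249 kWh/t

W = 7.7249 kWh/t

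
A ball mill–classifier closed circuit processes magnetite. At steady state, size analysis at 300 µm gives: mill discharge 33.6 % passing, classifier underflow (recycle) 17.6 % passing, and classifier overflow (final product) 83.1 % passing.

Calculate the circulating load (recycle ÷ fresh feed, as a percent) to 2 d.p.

CL = 309.37 %

Balance %-passing 300 µm (r = R/F):
(1+r)d = ru + o → r = (o−d)/(d−u)
r = (83.1 − 33.6)/(33.6 − 17.6) = 49.5/16.0 = 3.0937
CL = 100·r = 309.37 %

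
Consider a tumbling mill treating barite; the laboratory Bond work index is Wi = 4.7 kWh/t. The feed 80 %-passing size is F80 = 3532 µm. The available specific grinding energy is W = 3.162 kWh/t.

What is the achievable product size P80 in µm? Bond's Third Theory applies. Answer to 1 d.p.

W = 10·Wi·[P80^(−½) − F80^(−½)]
⇒ 1/√P80 = W/(10 Wi) + 1/√F80
  = 3.1620/(10·4.7) + 1/√3532 = 0.067277 + 0.016826 = 0.084103
P80 = (1/0.084103)² = 11.8902² = 141.38 µm

P80 = 141.4 µm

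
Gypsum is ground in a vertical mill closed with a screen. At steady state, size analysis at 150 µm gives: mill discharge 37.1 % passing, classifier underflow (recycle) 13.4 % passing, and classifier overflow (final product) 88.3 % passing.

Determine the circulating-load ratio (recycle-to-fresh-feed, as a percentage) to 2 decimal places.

Classifier node, passing 150 µm:
d + r·d = r·u + o → r(d−u) = o−d
r = (88.3 − 37.1)/(37.1 − 13.4) = 51.2/23.7 = 2.1603
CL = 100·r = 216.03 %

CL = 216.03 %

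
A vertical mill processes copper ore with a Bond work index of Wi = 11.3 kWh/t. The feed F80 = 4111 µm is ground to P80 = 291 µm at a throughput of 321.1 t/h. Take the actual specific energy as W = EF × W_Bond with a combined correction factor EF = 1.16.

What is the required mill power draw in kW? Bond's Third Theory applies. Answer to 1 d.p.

W = 10 Wi (P80^-0.5 − F80^-0.5)
W = 10·11.3·(1/√291 − 1/√4111) = 10·11.3·(0.043025) = 4.8618 kWh/t
Apply correction: 4.8618 × 1.16 = 5.6397 kWh/t
Power = W × throughput = 5.6397 kWh/t × 321.1 t/h = 1810.9 kW

P = 1810.9 kW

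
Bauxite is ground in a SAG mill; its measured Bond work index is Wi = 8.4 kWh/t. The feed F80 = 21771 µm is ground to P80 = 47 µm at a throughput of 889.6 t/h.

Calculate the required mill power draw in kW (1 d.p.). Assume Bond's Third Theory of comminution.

Bond:  W = 10 Wi (1/√P − 1/√F)
W = 10·8.4·(1/√47 − 1/√21771) = 10·8.4·(0.139088) = 11.6834 kWh/t
P_mill = W·ṁ = 11.6834·889.6 = 10393.5 kW

P = 10393.5 kW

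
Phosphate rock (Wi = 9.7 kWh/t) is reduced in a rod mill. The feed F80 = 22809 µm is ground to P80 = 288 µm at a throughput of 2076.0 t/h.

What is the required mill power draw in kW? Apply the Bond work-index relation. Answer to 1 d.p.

W = 10 Wi (P80^-0.5 − F80^-0.5)
W = 10·9.7·(1/√288 − 1/√22809) = 10·9.7·(0.052304) = 5.0735 kWh/t
P_mill = W·ṁ = 5.0735·2076.0 = 10532.6 kW

P = 10532.6 kW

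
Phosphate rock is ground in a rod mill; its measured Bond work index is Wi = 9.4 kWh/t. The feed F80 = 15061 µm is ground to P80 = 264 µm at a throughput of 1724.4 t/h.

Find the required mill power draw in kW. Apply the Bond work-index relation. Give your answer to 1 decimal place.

P = 8655.4 kW

W = 10 Wi / √P80 − 10 Wi / √F80
W = 10·9.4·(1/√264 − 1/√15061) = 10·9.4·(0.053397) = 5.0193 kWh/t
Power = W × throughput = 5.0193 kWh/t × 1724.4 t/h = 8655.4 kW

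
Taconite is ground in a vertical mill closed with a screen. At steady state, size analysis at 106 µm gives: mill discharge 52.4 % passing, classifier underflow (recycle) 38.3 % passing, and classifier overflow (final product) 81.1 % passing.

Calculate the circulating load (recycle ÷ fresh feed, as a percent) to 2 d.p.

CL = 203.55 %

Balance %-passing 106 µm (r = R/F):
(1+r)d = ru + o → r = (o−d)/(d−u)
r = (81.1 − 52.4)/(52.4 − 38.3) = 28.7/14.1 = 2.0355
CL = 100·r = 203.55 %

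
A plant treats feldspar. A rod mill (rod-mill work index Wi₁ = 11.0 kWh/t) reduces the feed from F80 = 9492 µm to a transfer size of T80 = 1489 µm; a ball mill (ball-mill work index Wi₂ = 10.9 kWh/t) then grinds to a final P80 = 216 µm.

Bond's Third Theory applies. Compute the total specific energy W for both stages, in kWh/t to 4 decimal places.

W = 10·Wi·(P80^(-½) − F80^(-½))
Stage 1 (9492→1489 µm, Wi₁=11.0): W₁ = 10·11.0·(0.025915 − 0.010264) = 1.7216 kWh/t
Stage 2 (1489→216 µm, Wi₂=10.9): W₂ = 10·10.9·(0.068041 − 0.025915) = 4.5918 kWh/t
W = W₁ + W₂ = 1.7216 + 4.5918 = 6.3134 kWh/t

W = 6.3134 kWh/t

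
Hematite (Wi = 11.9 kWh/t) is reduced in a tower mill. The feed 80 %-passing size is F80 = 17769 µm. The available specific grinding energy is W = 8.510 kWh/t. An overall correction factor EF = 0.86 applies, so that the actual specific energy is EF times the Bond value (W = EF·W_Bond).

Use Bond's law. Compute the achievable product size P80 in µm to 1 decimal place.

Bond: W = 10·Wi·(1/√P80 − 1/√F80)
W_Bond = W / EF = 8.510 / 0.86 = 9.8953 kWh/t
P80^-0.5 = F80^-0.5 + W_Bond/(10 Wi)
  = 9.8953/(10·11.9) + 1/√17769 = 0.083154 + 0.007502 = 0.090656
P80 = (1/0.090656)² = 11.0307² = 121.68 µm

P80 = 121.7 µm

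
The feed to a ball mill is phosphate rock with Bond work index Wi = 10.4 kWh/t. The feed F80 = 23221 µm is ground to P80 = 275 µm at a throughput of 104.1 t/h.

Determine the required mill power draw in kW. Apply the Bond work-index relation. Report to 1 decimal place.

W = 10·Wi·[P80^(−½) − F80^(−½)]
W = 10·10.4·(1/√275 − 1/√23221) = 10·10.4·(0.053740) = 5.5890 kWh/t
Mill draw = 5.5890 × 104.1 = 581.8 kW

P = 581.8 kW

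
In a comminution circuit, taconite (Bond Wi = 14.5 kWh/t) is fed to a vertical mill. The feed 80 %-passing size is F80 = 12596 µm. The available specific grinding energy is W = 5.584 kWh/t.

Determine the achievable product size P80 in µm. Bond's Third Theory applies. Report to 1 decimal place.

P80 = 444.7 µm

W = 10·Wi·(P80^(-½) − F80^(-½))
P80^-0.5 = F80^-0.5 + W/(10 Wi)
  = 5.5840/(10·14.5) + 1/√12596 = 0.038510 + 0.008910 = 0.047420
P80 = (1/0.047420)² = 21.0879² = 444.70 µm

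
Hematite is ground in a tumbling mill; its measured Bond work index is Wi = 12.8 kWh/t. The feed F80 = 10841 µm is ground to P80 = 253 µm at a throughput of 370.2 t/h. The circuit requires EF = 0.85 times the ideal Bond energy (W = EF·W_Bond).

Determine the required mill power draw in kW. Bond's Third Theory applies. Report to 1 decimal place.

P = 2145.4 kW

W_Bond = 10·Wi·(1/√P₈₀ − 1/√F₈₀)
W = 10·12.8·(1/√253 − 1/√10841) = 10·12.8·(0.053265) = 6.8179 kWh/t
W_actual = 0.85 × 6.8179 = 5.7953 kWh/t
P = W·T = 5.7953·370.2 = 2145.4 kW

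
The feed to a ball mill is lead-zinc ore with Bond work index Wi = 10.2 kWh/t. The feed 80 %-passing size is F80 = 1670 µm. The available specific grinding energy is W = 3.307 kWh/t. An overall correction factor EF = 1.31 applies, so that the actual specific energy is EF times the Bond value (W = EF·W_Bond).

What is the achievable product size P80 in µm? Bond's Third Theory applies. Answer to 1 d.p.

P80 = 412.8 µm

Bond: W = 10·Wi·(1/√P80 − 1/√F80)
W_Bond = W / EF = 3.307 / 1.31 = 2.5244 kWh/t
⇒ 1/√P80 = W_Bond/(10·Wi) + 1/√F80
  = 2.5244/(10·10.2) + 1/√1670 = 0.024749 + 0.024470 = 0.049220
P80 = (1/0.049220)² = 20.3171² = 412.78 µm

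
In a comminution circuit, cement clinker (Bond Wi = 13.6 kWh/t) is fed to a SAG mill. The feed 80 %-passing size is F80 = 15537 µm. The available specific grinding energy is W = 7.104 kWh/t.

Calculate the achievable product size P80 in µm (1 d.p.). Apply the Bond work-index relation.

P80 = 275.4 µm

W = 10·Wi·(P80^(-½) − F80^(-½))
⇒ 1/√P80 = W/(10 Wi) + 1/√F80
  = 7.1040/(10·13.6) + 1/√15537 = 0.052235 + 0.008023 = 0.060258
P80 = (1/0.060258)² = 16.5953² = 275.40 µm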